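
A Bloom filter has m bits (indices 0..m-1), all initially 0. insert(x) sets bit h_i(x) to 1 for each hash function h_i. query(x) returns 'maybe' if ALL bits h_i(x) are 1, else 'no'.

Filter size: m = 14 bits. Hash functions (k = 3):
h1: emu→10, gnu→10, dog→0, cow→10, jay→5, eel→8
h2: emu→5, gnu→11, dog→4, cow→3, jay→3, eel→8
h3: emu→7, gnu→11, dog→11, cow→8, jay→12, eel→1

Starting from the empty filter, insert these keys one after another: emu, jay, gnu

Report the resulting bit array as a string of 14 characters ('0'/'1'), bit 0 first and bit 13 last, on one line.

Answer: 00010101001110

Derivation:
Start: bits=00000000000000
After insert 'emu': sets bits 5 7 10 -> bits=00000101001000
After insert 'jay': sets bits 3 5 12 -> bits=00010101001010
After insert 'gnu': sets bits 10 11 -> bits=00010101001110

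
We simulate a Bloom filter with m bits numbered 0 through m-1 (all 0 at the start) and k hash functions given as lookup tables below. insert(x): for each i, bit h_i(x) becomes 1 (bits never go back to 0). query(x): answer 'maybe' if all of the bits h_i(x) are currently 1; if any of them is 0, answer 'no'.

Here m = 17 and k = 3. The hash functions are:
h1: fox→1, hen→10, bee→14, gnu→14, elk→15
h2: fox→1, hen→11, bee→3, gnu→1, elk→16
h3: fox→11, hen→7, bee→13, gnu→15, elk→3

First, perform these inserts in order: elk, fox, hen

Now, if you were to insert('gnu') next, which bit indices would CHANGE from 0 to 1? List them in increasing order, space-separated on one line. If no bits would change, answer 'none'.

Start: bits=00000000000000000
After insert 'elk': sets bits 3 15 16 -> bits=00010000000000011
After insert 'fox': sets bits 1 11 -> bits=01010000000100011
After insert 'hen': sets bits 7 10 11 -> bits=01010001001100011
insert 'gnu' would touch bits 1 14 15; currently bit1=1, bit14=0, bit15=1
Bits that are 0 among those (would change 0->1): 14

Answer: 14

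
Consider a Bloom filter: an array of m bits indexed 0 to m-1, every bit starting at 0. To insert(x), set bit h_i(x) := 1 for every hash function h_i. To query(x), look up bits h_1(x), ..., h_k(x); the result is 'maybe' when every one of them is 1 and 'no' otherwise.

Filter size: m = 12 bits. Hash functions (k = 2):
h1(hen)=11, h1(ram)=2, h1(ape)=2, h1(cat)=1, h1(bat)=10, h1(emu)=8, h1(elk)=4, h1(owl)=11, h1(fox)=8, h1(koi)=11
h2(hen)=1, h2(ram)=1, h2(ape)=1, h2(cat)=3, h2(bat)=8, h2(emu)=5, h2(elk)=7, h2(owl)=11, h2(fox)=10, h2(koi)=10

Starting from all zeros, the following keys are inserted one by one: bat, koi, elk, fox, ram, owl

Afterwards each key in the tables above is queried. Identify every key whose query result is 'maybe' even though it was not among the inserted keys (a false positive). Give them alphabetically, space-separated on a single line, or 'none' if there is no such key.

Answer: ape hen

Derivation:
Start: bits=000000000000
After insert 'bat': sets bits 8 10 -> bits=000000001010
After insert 'koi': sets bits 10 11 -> bits=000000001011
After insert 'elk': sets bits 4 7 -> bits=000010011011
After insert 'fox': sets bits 8 10 -> bits=000010011011
After insert 'ram': sets bits 1 2 -> bits=011010011011
After insert 'owl': sets bits 11 -> bits=011010011011
Not inserted: ape cat emu hen — query each against bits=011010011011:
query ape: checks bit1=1, bit2=1 (all 1) -> maybe => FALSE POSITIVE
query cat: checks bit1=1, bit3=0 (has a 0) -> no => not a false positive
query emu: checks bit5=0, bit8=1 (has a 0) -> no => not a false positive
query hen: checks bit1=1, bit11=1 (all 1) -> maybe => FALSE POSITIVE
False positives (alphabetical): ape hen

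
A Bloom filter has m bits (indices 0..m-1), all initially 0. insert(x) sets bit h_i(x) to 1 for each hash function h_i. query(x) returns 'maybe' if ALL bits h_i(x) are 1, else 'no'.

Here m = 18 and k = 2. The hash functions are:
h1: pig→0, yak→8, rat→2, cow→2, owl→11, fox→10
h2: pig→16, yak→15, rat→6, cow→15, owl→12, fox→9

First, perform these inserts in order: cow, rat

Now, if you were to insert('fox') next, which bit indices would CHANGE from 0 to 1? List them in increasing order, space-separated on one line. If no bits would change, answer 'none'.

Answer: 9 10

Derivation:
Start: bits=000000000000000000
After insert 'cow': sets bits 2 15 -> bits=001000000000000100
After insert 'rat': sets bits 2 6 -> bits=001000100000000100
insert 'fox' would touch bits 9 10; currently bit9=0, bit10=0
Bits that are 0 among those (would change 0->1): 9 10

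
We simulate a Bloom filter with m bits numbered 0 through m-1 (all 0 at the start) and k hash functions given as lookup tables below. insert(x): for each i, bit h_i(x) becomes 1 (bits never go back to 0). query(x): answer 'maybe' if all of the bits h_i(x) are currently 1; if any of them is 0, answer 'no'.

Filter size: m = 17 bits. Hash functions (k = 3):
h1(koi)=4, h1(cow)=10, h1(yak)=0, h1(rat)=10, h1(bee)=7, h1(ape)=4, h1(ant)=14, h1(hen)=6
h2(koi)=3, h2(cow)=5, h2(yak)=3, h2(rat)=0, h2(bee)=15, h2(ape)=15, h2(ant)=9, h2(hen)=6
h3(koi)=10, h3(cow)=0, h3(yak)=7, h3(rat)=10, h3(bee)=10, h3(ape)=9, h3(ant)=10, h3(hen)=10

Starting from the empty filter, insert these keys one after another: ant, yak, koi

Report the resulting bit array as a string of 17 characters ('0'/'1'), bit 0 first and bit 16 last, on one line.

Answer: 10011001011000100

Derivation:
Start: bits=00000000000000000
After insert 'ant': sets bits 9 10 14 -> bits=00000000011000100
After insert 'yak': sets bits 0 3 7 -> bits=10010001011000100
After insert 'koi': sets bits 3 4 10 -> bits=10011001011000100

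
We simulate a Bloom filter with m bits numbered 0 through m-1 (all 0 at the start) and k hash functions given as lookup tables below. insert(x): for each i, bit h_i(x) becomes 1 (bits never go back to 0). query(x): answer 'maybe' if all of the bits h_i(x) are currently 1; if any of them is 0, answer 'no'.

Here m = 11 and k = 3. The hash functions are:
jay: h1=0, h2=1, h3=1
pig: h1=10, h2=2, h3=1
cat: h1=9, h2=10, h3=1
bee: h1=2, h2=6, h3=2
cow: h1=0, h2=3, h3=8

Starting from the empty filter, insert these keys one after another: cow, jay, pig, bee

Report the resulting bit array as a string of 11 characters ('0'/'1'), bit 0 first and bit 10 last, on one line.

Start: bits=00000000000
After insert 'cow': sets bits 0 3 8 -> bits=10010000100
After insert 'jay': sets bits 0 1 -> bits=11010000100
After insert 'pig': sets bits 1 2 10 -> bits=11110000101
After insert 'bee': sets bits 2 6 -> bits=11110010101

Answer: 11110010101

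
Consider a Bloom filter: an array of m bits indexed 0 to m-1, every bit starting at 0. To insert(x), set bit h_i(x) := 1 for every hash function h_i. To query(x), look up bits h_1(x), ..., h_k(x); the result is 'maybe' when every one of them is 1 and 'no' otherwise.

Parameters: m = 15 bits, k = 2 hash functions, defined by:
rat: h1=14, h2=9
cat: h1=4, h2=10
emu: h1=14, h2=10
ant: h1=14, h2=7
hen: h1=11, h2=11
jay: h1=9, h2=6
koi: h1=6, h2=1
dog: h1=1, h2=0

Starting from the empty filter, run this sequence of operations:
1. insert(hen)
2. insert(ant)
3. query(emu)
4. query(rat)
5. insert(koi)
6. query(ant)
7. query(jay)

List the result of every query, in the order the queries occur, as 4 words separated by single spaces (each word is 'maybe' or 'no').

Start: bits=000000000000000
Op 1: insert hen -> sets bits 11 -> bits=000000000001000
Op 2: insert ant -> sets bits 7 14 -> bits=000000010001001
Op 3: query emu -> checks bit10=0, bit14=1 (has a 0) -> no
Op 4: query rat -> checks bit9=0, bit14=1 (has a 0) -> no
Op 5: insert koi -> sets bits 1 6 -> bits=010000110001001
Op 6: query ant -> checks bit7=1, bit14=1 (all 1) -> maybe
Op 7: query jay -> checks bit6=1, bit9=0 (has a 0) -> no
Query results in order: no no maybe no

Answer: no no maybe no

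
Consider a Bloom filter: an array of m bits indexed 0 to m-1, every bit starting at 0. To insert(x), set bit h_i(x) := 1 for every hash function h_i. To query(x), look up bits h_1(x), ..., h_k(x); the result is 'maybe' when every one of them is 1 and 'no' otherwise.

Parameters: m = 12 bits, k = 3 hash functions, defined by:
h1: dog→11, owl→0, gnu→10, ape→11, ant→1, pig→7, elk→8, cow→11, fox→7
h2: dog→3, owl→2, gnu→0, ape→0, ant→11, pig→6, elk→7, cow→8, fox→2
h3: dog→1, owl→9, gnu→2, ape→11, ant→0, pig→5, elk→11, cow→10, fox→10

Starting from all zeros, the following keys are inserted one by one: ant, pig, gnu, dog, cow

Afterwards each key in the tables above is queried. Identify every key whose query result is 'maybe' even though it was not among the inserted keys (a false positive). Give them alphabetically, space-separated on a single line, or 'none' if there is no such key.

Answer: ape elk fox

Derivation:
Start: bits=000000000000
After insert 'ant': sets bits 0 1 11 -> bits=110000000001
After insert 'pig': sets bits 5 6 7 -> bits=110001110001
After insert 'gnu': sets bits 0 2 10 -> bits=111001110011
After insert 'dog': sets bits 1 3 11 -> bits=111101110011
After insert 'cow': sets bits 8 10 11 -> bits=111101111011
Not inserted: ape elk fox owl — query each against bits=111101111011:
query ape: checks bit0=1, bit11=1 (all 1) -> maybe => FALSE POSITIVE
query elk: checks bit7=1, bit8=1, bit11=1 (all 1) -> maybe => FALSE POSITIVE
query fox: checks bit2=1, bit7=1, bit10=1 (all 1) -> maybe => FALSE POSITIVE
query owl: checks bit0=1, bit2=1, bit9=0 (has a 0) -> no => not a false positive
False positives (alphabetical): ape elk fox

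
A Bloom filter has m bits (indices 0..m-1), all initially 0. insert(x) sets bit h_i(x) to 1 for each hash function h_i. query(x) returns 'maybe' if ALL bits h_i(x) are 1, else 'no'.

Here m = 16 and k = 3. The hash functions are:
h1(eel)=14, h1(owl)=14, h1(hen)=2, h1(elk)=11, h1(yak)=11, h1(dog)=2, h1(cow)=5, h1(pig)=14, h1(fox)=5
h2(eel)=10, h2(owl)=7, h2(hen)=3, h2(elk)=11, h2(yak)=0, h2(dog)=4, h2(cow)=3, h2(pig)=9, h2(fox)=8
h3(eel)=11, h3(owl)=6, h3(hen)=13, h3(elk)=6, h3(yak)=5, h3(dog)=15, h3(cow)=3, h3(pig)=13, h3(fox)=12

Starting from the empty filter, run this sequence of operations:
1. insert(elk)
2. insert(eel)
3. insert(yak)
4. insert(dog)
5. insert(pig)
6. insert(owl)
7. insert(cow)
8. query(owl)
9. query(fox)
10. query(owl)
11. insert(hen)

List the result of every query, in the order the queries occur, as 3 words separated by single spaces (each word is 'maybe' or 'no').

Start: bits=0000000000000000
Op 1: insert elk -> sets bits 6 11 -> bits=0000001000010000
Op 2: insert eel -> sets bits 10 11 14 -> bits=0000001000110010
Op 3: insert yak -> sets bits 0 5 11 -> bits=1000011000110010
Op 4: insert dog -> sets bits 2 4 15 -> bits=1010111000110011
Op 5: insert pig -> sets bits 9 13 14 -> bits=1010111001110111
Op 6: insert owl -> sets bits 6 7 14 -> bits=1010111101110111
Op 7: insert cow -> sets bits 3 5 -> bits=1011111101110111
Op 8: query owl -> checks bit6=1, bit7=1, bit14=1 (all 1) -> maybe
Op 9: query fox -> checks bit5=1, bit8=0, bit12=0 (has a 0) -> no
Op 10: query owl -> checks bit6=1, bit7=1, bit14=1 (all 1) -> maybe
Op 11: insert hen -> sets bits 2 3 13 -> bits=1011111101110111
Query results in order: maybe no maybe

Answer: maybe no maybe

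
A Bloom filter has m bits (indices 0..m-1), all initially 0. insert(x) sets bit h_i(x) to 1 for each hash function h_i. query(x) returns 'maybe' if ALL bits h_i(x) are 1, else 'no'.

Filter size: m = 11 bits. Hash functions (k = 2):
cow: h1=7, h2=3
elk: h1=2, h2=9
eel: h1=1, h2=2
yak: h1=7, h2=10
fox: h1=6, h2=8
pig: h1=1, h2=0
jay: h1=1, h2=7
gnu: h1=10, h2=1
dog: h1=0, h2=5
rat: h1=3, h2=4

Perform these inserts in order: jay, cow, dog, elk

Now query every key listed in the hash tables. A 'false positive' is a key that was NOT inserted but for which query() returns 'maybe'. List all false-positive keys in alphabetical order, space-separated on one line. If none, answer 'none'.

Answer: eel pig

Derivation:
Start: bits=00000000000
After insert 'jay': sets bits 1 7 -> bits=01000001000
After insert 'cow': sets bits 3 7 -> bits=01010001000
After insert 'dog': sets bits 0 5 -> bits=11010101000
After insert 'elk': sets bits 2 9 -> bits=11110101010
Not inserted: eel fox gnu pig rat yak — query each against bits=11110101010:
query eel: checks bit1=1, bit2=1 (all 1) -> maybe => FALSE POSITIVE
query fox: checks bit6=0, bit8=0 (has a 0) -> no => not a false positive
query gnu: checks bit1=1, bit10=0 (has a 0) -> no => not a false positive
query pig: checks bit0=1, bit1=1 (all 1) -> maybe => FALSE POSITIVE
query rat: checks bit3=1, bit4=0 (has a 0) -> no => not a false positive
query yak: checks bit7=1, bit10=0 (has a 0) -> no => not a false positive
False positives (alphabetical): eel pig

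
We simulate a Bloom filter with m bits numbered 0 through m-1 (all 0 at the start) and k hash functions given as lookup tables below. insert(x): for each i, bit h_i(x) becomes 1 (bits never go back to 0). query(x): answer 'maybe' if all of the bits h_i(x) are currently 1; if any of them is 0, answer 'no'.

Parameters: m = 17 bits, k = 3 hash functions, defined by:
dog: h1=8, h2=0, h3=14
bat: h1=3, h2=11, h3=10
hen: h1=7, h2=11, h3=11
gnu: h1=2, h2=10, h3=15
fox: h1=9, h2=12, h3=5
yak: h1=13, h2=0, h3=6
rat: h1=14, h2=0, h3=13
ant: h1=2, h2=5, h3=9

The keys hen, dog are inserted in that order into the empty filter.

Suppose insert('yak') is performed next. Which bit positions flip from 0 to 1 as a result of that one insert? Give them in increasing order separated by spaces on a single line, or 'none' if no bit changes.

Answer: 6 13

Derivation:
Start: bits=00000000000000000
After insert 'hen': sets bits 7 11 -> bits=00000001000100000
After insert 'dog': sets bits 0 8 14 -> bits=10000001100100100
insert 'yak' would touch bits 0 6 13; currently bit0=1, bit6=0, bit13=0
Bits that are 0 among those (would change 0->1): 6 13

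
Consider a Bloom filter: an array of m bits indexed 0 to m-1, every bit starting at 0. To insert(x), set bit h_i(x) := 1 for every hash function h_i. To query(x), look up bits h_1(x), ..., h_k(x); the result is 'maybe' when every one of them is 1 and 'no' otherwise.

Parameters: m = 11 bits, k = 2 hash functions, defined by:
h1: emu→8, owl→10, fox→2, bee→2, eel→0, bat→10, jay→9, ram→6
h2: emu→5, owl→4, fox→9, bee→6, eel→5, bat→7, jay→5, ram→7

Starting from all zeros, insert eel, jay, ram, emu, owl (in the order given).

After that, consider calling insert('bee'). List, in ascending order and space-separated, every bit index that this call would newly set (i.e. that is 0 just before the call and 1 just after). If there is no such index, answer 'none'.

Start: bits=00000000000
After insert 'eel': sets bits 0 5 -> bits=10000100000
After insert 'jay': sets bits 5 9 -> bits=10000100010
After insert 'ram': sets bits 6 7 -> bits=10000111010
After insert 'emu': sets bits 5 8 -> bits=10000111110
After insert 'owl': sets bits 4 10 -> bits=10001111111
insert 'bee' would touch bits 2 6; currently bit2=0, bit6=1
Bits that are 0 among those (would change 0->1): 2

Answer: 2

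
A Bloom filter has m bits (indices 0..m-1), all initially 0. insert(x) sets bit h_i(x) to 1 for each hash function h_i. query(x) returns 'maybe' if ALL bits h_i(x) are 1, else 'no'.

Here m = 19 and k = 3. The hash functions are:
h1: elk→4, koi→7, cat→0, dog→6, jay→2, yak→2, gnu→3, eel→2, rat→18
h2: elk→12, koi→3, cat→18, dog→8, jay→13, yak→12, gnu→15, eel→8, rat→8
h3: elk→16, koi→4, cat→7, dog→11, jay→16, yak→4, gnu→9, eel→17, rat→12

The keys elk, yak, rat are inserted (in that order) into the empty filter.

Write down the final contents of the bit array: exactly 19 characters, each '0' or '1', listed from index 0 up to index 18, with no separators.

Start: bits=0000000000000000000
After insert 'elk': sets bits 4 12 16 -> bits=0000100000001000100
After insert 'yak': sets bits 2 4 12 -> bits=0010100000001000100
After insert 'rat': sets bits 8 12 18 -> bits=0010100010001000101

Answer: 0010100010001000101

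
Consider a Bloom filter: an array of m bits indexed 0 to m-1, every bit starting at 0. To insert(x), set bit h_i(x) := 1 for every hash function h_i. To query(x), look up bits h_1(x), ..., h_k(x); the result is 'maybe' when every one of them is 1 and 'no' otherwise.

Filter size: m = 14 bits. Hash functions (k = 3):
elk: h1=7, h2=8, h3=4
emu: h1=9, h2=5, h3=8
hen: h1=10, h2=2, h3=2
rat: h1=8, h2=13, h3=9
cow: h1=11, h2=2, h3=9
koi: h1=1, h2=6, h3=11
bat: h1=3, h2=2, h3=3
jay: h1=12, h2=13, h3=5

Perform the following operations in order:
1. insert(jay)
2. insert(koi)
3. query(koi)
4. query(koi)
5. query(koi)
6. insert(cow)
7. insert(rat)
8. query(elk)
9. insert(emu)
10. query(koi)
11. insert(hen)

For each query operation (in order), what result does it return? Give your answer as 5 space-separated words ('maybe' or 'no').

Start: bits=00000000000000
Op 1: insert jay -> sets bits 5 12 13 -> bits=00000100000011
Op 2: insert koi -> sets bits 1 6 11 -> bits=01000110000111
Op 3: query koi -> checks bit1=1, bit6=1, bit11=1 (all 1) -> maybe
Op 4: query koi -> checks bit1=1, bit6=1, bit11=1 (all 1) -> maybe
Op 5: query koi -> checks bit1=1, bit6=1, bit11=1 (all 1) -> maybe
Op 6: insert cow -> sets bits 2 9 11 -> bits=01100110010111
Op 7: insert rat -> sets bits 8 9 13 -> bits=01100110110111
Op 8: query elk -> checks bit4=0, bit7=0, bit8=1 (has a 0) -> no
Op 9: insert emu -> sets bits 5 8 9 -> bits=01100110110111
Op 10: query koi -> checks bit1=1, bit6=1, bit11=1 (all 1) -> maybe
Op 11: insert hen -> sets bits 2 10 -> bits=01100110111111
Query results in order: maybe maybe maybe no maybe

Answer: maybe maybe maybe no maybe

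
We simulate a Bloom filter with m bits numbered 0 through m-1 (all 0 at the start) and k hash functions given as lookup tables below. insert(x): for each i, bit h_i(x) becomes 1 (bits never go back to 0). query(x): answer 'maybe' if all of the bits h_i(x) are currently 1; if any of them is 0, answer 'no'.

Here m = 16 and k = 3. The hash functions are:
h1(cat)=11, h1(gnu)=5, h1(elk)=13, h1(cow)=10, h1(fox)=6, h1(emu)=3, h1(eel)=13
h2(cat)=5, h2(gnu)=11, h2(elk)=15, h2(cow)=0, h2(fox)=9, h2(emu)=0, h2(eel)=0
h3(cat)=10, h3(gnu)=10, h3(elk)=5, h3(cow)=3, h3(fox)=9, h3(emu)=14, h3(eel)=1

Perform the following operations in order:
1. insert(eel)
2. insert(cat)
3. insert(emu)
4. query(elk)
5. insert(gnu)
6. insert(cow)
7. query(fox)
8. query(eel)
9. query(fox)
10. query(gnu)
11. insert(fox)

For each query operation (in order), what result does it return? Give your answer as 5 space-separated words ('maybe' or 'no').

Answer: no no maybe no maybe

Derivation:
Start: bits=0000000000000000
Op 1: insert eel -> sets bits 0 1 13 -> bits=1100000000000100
Op 2: insert cat -> sets bits 5 10 11 -> bits=1100010000110100
Op 3: insert emu -> sets bits 0 3 14 -> bits=1101010000110110
Op 4: query elk -> checks bit5=1, bit13=1, bit15=0 (has a 0) -> no
Op 5: insert gnu -> sets bits 5 10 11 -> bits=1101010000110110
Op 6: insert cow -> sets bits 0 3 10 -> bits=1101010000110110
Op 7: query fox -> checks bit6=0, bit9=0 (has a 0) -> no
Op 8: query eel -> checks bit0=1, bit1=1, bit13=1 (all 1) -> maybe
Op 9: query fox -> checks bit6=0, bit9=0 (has a 0) -> no
Op 10: query gnu -> checks bit5=1, bit10=1, bit11=1 (all 1) -> maybe
Op 11: insert fox -> sets bits 6 9 -> bits=1101011001110110
Query results in order: no no maybe no maybe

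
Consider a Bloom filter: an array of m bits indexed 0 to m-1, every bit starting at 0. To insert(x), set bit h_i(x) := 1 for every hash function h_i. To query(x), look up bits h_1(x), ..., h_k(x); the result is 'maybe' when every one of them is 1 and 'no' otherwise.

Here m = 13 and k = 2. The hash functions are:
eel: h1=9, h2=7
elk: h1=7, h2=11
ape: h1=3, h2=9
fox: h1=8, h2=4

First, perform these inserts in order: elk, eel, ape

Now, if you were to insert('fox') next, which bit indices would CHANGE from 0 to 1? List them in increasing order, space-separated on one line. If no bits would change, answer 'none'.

Answer: 4 8

Derivation:
Start: bits=0000000000000
After insert 'elk': sets bits 7 11 -> bits=0000000100010
After insert 'eel': sets bits 7 9 -> bits=0000000101010
After insert 'ape': sets bits 3 9 -> bits=0001000101010
insert 'fox' would touch bits 4 8; currently bit4=0, bit8=0
Bits that are 0 among those (would change 0->1): 4 8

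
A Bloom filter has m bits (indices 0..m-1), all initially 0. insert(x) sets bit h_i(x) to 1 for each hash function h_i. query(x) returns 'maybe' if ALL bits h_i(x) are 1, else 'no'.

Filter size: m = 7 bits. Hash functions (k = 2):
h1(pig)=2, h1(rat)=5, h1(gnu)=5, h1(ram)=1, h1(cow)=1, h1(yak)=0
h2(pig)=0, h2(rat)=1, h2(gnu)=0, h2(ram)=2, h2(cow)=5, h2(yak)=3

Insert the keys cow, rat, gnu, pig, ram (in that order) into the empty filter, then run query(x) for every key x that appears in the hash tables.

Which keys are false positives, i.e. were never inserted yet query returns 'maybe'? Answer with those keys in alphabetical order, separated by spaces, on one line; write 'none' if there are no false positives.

Start: bits=0000000
After insert 'cow': sets bits 1 5 -> bits=0100010
After insert 'rat': sets bits 1 5 -> bits=0100010
After insert 'gnu': sets bits 0 5 -> bits=1100010
After insert 'pig': sets bits 0 2 -> bits=1110010
After insert 'ram': sets bits 1 2 -> bits=1110010
Not inserted: yak — query each against bits=1110010:
query yak: checks bit0=1, bit3=0 (has a 0) -> no => not a false positive
False positives (alphabetical): none

Answer: none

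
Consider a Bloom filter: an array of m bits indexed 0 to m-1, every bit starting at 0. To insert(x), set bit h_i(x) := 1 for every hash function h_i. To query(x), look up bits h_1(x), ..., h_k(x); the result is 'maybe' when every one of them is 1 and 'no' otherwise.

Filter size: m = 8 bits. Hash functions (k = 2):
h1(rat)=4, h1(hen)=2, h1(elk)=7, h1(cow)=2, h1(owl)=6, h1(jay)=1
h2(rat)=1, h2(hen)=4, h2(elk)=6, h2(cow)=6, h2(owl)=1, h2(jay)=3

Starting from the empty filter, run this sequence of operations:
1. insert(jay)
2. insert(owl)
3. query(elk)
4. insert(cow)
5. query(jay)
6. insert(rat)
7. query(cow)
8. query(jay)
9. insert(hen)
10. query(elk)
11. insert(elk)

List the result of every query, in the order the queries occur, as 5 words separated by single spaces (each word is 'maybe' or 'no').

Start: bits=00000000
Op 1: insert jay -> sets bits 1 3 -> bits=01010000
Op 2: insert owl -> sets bits 1 6 -> bits=01010010
Op 3: query elk -> checks bit6=1, bit7=0 (has a 0) -> no
Op 4: insert cow -> sets bits 2 6 -> bits=01110010
Op 5: query jay -> checks bit1=1, bit3=1 (all 1) -> maybe
Op 6: insert rat -> sets bits 1 4 -> bits=01111010
Op 7: query cow -> checks bit2=1, bit6=1 (all 1) -> maybe
Op 8: query jay -> checks bit1=1, bit3=1 (all 1) -> maybe
Op 9: insert hen -> sets bits 2 4 -> bits=01111010
Op 10: query elk -> checks bit6=1, bit7=0 (has a 0) -> no
Op 11: insert elk -> sets bits 6 7 -> bits=01111011
Query results in order: no maybe maybe maybe no

Answer: no maybe maybe maybe no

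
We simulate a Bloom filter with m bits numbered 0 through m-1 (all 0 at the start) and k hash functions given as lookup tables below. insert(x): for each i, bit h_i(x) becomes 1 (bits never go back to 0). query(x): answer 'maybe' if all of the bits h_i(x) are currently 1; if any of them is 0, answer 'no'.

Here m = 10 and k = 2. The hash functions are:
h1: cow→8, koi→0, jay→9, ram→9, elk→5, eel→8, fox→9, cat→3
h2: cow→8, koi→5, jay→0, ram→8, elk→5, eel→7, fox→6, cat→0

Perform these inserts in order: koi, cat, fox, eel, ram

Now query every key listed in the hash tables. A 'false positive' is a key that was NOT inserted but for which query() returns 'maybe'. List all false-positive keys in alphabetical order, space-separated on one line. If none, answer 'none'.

Start: bits=0000000000
After insert 'koi': sets bits 0 5 -> bits=1000010000
After insert 'cat': sets bits 0 3 -> bits=1001010000
After insert 'fox': sets bits 6 9 -> bits=1001011001
After insert 'eel': sets bits 7 8 -> bits=1001011111
After insert 'ram': sets bits 8 9 -> bits=1001011111
Not inserted: cow elk jay — query each against bits=1001011111:
query cow: checks bit8=1 (all 1) -> maybe => FALSE POSITIVE
query elk: checks bit5=1 (all 1) -> maybe => FALSE POSITIVE
query jay: checks bit0=1, bit9=1 (all 1) -> maybe => FALSE POSITIVE
False positives (alphabetical): cow elk jay

Answer: cow elk jay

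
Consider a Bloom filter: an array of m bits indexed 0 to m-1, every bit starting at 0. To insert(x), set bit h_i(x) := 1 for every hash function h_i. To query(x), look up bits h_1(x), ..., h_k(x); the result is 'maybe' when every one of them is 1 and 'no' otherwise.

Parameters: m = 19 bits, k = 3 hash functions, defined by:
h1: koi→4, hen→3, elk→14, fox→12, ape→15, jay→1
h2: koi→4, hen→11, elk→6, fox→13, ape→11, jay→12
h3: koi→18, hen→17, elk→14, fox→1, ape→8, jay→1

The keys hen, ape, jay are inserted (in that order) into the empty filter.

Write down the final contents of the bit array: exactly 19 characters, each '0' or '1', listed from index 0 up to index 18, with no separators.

Answer: 0101000010011001010

Derivation:
Start: bits=0000000000000000000
After insert 'hen': sets bits 3 11 17 -> bits=0001000000010000010
After insert 'ape': sets bits 8 11 15 -> bits=0001000010010001010
After insert 'jay': sets bits 1 12 -> bits=0101000010011001010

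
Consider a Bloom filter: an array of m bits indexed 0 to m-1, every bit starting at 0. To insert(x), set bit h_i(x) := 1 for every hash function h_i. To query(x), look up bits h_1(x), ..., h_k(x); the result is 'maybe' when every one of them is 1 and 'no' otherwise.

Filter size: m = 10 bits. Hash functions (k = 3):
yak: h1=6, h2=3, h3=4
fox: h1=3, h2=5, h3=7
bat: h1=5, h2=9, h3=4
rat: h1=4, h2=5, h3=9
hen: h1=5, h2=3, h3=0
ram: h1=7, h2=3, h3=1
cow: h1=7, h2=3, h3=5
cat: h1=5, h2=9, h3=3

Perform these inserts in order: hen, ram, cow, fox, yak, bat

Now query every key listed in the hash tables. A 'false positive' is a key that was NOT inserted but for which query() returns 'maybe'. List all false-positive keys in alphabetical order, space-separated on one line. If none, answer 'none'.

Answer: cat rat

Derivation:
Start: bits=0000000000
After insert 'hen': sets bits 0 3 5 -> bits=1001010000
After insert 'ram': sets bits 1 3 7 -> bits=1101010100
After insert 'cow': sets bits 3 5 7 -> bits=1101010100
After insert 'fox': sets bits 3 5 7 -> bits=1101010100
After insert 'yak': sets bits 3 4 6 -> bits=1101111100
After insert 'bat': sets bits 4 5 9 -> bits=1101111101
Not inserted: cat rat — query each against bits=1101111101:
query cat: checks bit3=1, bit5=1, bit9=1 (all 1) -> maybe => FALSE POSITIVE
query rat: checks bit4=1, bit5=1, bit9=1 (all 1) -> maybe => FALSE POSITIVE
False positives (alphabetical): cat rat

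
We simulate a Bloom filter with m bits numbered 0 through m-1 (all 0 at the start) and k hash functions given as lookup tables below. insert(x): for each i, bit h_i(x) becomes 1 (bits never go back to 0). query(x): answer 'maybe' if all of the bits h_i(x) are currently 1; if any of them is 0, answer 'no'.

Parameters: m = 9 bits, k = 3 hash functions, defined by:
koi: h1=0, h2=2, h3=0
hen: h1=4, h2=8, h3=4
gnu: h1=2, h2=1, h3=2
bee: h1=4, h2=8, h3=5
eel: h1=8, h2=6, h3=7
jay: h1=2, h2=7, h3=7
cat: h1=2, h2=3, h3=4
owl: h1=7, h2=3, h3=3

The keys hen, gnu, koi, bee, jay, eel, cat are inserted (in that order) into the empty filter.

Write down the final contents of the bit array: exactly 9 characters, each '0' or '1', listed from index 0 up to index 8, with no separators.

Start: bits=000000000
After insert 'hen': sets bits 4 8 -> bits=000010001
After insert 'gnu': sets bits 1 2 -> bits=011010001
After insert 'koi': sets bits 0 2 -> bits=111010001
After insert 'bee': sets bits 4 5 8 -> bits=111011001
After insert 'jay': sets bits 2 7 -> bits=111011011
After insert 'eel': sets bits 6 7 8 -> bits=111011111
After insert 'cat': sets bits 2 3 4 -> bits=111111111

Answer: 111111111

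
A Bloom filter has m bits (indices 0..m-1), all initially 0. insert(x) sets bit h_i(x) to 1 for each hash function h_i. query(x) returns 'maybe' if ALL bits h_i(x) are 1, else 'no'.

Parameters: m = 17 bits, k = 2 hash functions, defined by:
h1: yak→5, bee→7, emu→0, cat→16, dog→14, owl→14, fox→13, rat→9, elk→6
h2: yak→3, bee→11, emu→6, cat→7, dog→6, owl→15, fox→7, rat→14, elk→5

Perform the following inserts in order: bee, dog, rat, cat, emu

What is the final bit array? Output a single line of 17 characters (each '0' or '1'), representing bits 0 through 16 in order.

Start: bits=00000000000000000
After insert 'bee': sets bits 7 11 -> bits=00000001000100000
After insert 'dog': sets bits 6 14 -> bits=00000011000100100
After insert 'rat': sets bits 9 14 -> bits=00000011010100100
After insert 'cat': sets bits 7 16 -> bits=00000011010100101
After insert 'emu': sets bits 0 6 -> bits=10000011010100101

Answer: 10000011010100101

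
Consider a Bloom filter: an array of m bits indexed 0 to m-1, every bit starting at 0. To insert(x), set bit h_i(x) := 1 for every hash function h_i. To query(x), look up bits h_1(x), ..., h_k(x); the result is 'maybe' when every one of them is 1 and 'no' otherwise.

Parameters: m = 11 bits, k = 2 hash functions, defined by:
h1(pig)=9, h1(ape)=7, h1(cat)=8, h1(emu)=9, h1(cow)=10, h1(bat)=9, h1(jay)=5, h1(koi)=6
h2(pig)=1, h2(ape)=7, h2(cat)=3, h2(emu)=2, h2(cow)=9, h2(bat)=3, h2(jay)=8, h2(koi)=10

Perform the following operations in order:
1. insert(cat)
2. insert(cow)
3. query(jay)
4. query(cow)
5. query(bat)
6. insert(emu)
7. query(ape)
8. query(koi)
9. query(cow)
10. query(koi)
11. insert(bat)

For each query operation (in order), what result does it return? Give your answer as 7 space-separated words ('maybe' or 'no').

Start: bits=00000000000
Op 1: insert cat -> sets bits 3 8 -> bits=00010000100
Op 2: insert cow -> sets bits 9 10 -> bits=00010000111
Op 3: query jay -> checks bit5=0, bit8=1 (has a 0) -> no
Op 4: query cow -> checks bit9=1, bit10=1 (all 1) -> maybe
Op 5: query bat -> checks bit3=1, bit9=1 (all 1) -> maybe
Op 6: insert emu -> sets bits 2 9 -> bits=00110000111
Op 7: query ape -> checks bit7=0 (has a 0) -> no
Op 8: query koi -> checks bit6=0, bit10=1 (has a 0) -> no
Op 9: query cow -> checks bit9=1, bit10=1 (all 1) -> maybe
Op 10: query koi -> checks bit6=0, bit10=1 (has a 0) -> no
Op 11: insert bat -> sets bits 3 9 -> bits=00110000111
Query results in order: no maybe maybe no no maybe no

Answer: no maybe maybe no no maybe no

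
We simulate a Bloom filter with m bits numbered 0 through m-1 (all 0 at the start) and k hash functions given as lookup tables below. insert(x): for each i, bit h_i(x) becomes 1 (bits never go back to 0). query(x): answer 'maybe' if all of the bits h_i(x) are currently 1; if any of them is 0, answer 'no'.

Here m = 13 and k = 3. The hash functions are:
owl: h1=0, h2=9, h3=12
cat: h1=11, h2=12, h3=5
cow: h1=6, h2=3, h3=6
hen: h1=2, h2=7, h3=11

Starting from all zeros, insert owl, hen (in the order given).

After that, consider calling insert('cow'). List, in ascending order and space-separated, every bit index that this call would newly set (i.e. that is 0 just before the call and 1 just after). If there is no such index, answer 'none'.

Start: bits=0000000000000
After insert 'owl': sets bits 0 9 12 -> bits=1000000001001
After insert 'hen': sets bits 2 7 11 -> bits=1010000101011
insert 'cow' would touch bits 3 6; currently bit3=0, bit6=0
Bits that are 0 among those (would change 0->1): 3 6

Answer: 3 6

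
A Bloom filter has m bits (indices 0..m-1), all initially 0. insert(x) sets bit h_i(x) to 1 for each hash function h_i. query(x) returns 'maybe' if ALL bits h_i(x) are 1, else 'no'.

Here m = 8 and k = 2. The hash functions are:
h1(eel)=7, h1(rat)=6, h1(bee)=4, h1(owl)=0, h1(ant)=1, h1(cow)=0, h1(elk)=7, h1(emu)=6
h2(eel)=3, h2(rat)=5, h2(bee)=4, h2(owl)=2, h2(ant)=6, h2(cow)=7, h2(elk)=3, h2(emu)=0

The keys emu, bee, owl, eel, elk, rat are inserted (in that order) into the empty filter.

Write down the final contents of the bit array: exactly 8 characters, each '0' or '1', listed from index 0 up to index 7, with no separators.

Answer: 10111111

Derivation:
Start: bits=00000000
After insert 'emu': sets bits 0 6 -> bits=10000010
After insert 'bee': sets bits 4 -> bits=10001010
After insert 'owl': sets bits 0 2 -> bits=10101010
After insert 'eel': sets bits 3 7 -> bits=10111011
After insert 'elk': sets bits 3 7 -> bits=10111011
After insert 'rat': sets bits 5 6 -> bits=10111111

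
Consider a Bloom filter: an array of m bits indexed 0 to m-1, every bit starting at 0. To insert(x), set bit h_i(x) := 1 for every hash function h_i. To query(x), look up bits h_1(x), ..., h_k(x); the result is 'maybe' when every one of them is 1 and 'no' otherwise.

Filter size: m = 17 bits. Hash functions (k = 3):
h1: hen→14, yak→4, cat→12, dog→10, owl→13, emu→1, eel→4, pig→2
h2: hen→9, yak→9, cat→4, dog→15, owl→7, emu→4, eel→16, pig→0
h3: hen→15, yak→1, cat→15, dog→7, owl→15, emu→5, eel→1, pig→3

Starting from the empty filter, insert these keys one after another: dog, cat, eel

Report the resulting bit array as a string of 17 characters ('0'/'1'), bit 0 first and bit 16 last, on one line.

Start: bits=00000000000000000
After insert 'dog': sets bits 7 10 15 -> bits=00000001001000010
After insert 'cat': sets bits 4 12 15 -> bits=00001001001010010
After insert 'eel': sets bits 1 4 16 -> bits=01001001001010011

Answer: 01001001001010011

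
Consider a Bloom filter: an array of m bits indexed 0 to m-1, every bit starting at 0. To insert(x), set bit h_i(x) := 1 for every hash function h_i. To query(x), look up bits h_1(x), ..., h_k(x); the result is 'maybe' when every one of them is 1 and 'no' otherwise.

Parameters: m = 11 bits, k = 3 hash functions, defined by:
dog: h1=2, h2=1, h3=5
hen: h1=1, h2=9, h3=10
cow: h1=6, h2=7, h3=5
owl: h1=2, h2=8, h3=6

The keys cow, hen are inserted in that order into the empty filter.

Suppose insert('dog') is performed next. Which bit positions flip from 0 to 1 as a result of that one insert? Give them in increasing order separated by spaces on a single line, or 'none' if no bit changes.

Start: bits=00000000000
After insert 'cow': sets bits 5 6 7 -> bits=00000111000
After insert 'hen': sets bits 1 9 10 -> bits=01000111011
insert 'dog' would touch bits 1 2 5; currently bit1=1, bit2=0, bit5=1
Bits that are 0 among those (would change 0->1): 2

Answer: 2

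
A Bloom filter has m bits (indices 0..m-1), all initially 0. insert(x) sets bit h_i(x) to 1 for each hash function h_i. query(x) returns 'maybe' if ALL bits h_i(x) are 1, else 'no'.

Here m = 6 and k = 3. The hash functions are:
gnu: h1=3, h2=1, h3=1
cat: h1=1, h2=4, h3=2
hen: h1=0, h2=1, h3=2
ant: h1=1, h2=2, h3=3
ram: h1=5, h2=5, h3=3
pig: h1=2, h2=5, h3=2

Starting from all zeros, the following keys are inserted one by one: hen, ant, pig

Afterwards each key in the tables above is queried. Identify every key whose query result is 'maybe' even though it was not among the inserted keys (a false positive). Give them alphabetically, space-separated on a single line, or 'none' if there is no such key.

Start: bits=000000
After insert 'hen': sets bits 0 1 2 -> bits=111000
After insert 'ant': sets bits 1 2 3 -> bits=111100
After insert 'pig': sets bits 2 5 -> bits=111101
Not inserted: cat gnu ram — query each against bits=111101:
query cat: checks bit1=1, bit2=1, bit4=0 (has a 0) -> no => not a false positive
query gnu: checks bit1=1, bit3=1 (all 1) -> maybe => FALSE POSITIVE
query ram: checks bit3=1, bit5=1 (all 1) -> maybe => FALSE POSITIVE
False positives (alphabetical): gnu ram

Answer: gnu ram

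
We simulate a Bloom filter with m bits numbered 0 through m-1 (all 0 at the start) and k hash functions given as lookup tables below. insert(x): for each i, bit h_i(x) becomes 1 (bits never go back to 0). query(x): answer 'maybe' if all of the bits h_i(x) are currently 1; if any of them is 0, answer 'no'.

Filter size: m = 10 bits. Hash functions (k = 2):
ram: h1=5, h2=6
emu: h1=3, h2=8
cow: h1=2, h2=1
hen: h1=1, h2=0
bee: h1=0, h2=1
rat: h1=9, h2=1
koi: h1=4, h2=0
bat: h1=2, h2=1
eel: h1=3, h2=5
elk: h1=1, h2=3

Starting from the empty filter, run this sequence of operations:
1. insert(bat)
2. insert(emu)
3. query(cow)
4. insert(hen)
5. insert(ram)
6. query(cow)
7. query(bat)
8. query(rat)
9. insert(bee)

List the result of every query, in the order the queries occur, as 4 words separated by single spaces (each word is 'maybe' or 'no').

Answer: maybe maybe maybe no

Derivation:
Start: bits=0000000000
Op 1: insert bat -> sets bits 1 2 -> bits=0110000000
Op 2: insert emu -> sets bits 3 8 -> bits=0111000010
Op 3: query cow -> checks bit1=1, bit2=1 (all 1) -> maybe
Op 4: insert hen -> sets bits 0 1 -> bits=1111000010
Op 5: insert ram -> sets bits 5 6 -> bits=1111011010
Op 6: query cow -> checks bit1=1, bit2=1 (all 1) -> maybe
Op 7: query bat -> checks bit1=1, bit2=1 (all 1) -> maybe
Op 8: query rat -> checks bit1=1, bit9=0 (has a 0) -> no
Op 9: insert bee -> sets bits 0 1 -> bits=1111011010
Query results in order: maybe maybe maybe no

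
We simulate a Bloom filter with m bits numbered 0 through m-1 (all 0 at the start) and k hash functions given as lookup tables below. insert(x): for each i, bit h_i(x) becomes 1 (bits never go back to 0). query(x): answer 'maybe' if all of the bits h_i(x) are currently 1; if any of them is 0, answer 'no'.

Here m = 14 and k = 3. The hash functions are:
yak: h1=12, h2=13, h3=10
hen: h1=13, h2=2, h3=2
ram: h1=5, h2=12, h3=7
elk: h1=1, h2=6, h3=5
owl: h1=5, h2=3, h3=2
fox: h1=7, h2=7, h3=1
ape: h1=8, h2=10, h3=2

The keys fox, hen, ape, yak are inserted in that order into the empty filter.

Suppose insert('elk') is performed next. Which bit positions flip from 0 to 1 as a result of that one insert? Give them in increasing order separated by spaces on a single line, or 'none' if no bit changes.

Answer: 5 6

Derivation:
Start: bits=00000000000000
After insert 'fox': sets bits 1 7 -> bits=01000001000000
After insert 'hen': sets bits 2 13 -> bits=01100001000001
After insert 'ape': sets bits 2 8 10 -> bits=01100001101001
After insert 'yak': sets bits 10 12 13 -> bits=01100001101011
insert 'elk' would touch bits 1 5 6; currently bit1=1, bit5=0, bit6=0
Bits that are 0 among those (would change 0->1): 5 6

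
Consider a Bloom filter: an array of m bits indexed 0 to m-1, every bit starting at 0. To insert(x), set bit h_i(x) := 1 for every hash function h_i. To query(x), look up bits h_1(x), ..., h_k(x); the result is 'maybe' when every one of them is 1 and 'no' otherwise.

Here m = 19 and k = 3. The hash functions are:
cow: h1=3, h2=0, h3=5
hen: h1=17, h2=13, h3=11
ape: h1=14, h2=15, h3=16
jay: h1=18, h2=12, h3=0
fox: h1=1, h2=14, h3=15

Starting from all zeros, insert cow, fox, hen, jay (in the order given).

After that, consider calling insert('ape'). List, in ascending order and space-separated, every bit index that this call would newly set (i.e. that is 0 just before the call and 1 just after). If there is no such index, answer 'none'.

Answer: 16

Derivation:
Start: bits=0000000000000000000
After insert 'cow': sets bits 0 3 5 -> bits=1001010000000000000
After insert 'fox': sets bits 1 14 15 -> bits=1101010000000011000
After insert 'hen': sets bits 11 13 17 -> bits=1101010000010111010
After insert 'jay': sets bits 0 12 18 -> bits=1101010000011111011
insert 'ape' would touch bits 14 15 16; currently bit14=1, bit15=1, bit16=0
Bits that are 0 among those (would change 0->1): 16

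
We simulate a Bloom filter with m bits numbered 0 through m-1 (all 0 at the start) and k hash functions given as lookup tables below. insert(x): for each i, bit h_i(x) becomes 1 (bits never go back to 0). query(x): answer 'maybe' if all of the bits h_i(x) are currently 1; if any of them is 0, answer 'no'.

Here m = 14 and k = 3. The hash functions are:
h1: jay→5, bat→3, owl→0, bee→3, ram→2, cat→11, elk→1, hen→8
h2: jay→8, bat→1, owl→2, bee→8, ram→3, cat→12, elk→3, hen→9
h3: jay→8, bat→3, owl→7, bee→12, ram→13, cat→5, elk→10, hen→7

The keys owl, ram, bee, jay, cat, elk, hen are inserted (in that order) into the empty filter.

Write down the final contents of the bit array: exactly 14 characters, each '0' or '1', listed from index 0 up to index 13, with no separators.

Start: bits=00000000000000
After insert 'owl': sets bits 0 2 7 -> bits=10100001000000
After insert 'ram': sets bits 2 3 13 -> bits=10110001000001
After insert 'bee': sets bits 3 8 12 -> bits=10110001100011
After insert 'jay': sets bits 5 8 -> bits=10110101100011
After insert 'cat': sets bits 5 11 12 -> bits=10110101100111
After insert 'elk': sets bits 1 3 10 -> bits=11110101101111
After insert 'hen': sets bits 7 8 9 -> bits=11110101111111

Answer: 11110101111111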